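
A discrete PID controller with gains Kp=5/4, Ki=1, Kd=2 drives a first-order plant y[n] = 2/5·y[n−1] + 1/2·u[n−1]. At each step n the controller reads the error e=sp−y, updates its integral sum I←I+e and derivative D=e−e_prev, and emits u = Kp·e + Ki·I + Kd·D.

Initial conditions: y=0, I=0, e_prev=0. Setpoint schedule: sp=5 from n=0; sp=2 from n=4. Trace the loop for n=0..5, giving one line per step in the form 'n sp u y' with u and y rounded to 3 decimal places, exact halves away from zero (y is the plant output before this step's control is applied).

0 5 21.250 0.000
1 5 -28.906 10.625
2 5 75.238 -10.203
3 5 -137.114 33.538
4 2 285.969 -55.142
5 2 -576.545 120.928

(exact arithmetic carried between steps; '≈' marks a value shown rounded to 6 d.p. or computed from one; I and e_prev carry over from the previous line; the table rounds u and y to 3 d.p., halves away from zero)
n=0: y=0, sp=5, e=sp−y=5; I=5, D=e−e_prev=5; u=5/4·5+1·5+2·5=21.25; next y=2/5·0+1/2·21.25=10.625
n=1: y=10.625, sp=5, e=sp−y=-5.625; I=-0.625, D=e−e_prev=-10.625; u=5/4·(-5.625)+1·(-0.625)+2·(-10.625)=-28.90625; next y=2/5·10.625+1/2·(-28.90625)=-10.203125
n=2: y=-10.203125, sp=5, e=sp−y=15.203125; I=14.578125, D=e−e_prev=20.828125; u=5/4·15.203125+1·14.578125+2·20.828125≈75.238281; next y=2/5·(-10.203125)+1/2·75.238281≈33.537891
n=3: y≈33.537891, sp=5, e=sp−y≈-28.537891; I≈-13.959766, D=e−e_prev≈-43.741016; u=5/4·(-28.537891)+1·(-13.959766)+2·(-43.741016)≈-137.114160; next y=2/5·33.537891+1/2·(-137.114160)≈-55.141924
n=4: y≈-55.141924, sp=2, e=sp−y≈57.141924; I≈43.182158, D=e−e_prev≈85.679814; u=5/4·57.141924+1·43.182158+2·85.679814≈285.969192; next y=2/5·(-55.141924)+1/2·285.969192≈120.927826
n=5: y≈120.927826, sp=2, e=sp−y≈-118.927826; I≈-75.745668, D=e−e_prev≈-176.069750; u=5/4·(-118.927826)+1·(-75.745668)+2·(-176.069750)≈-576.544952; next y=2/5·120.927826+1/2·(-576.544952)≈-239.901345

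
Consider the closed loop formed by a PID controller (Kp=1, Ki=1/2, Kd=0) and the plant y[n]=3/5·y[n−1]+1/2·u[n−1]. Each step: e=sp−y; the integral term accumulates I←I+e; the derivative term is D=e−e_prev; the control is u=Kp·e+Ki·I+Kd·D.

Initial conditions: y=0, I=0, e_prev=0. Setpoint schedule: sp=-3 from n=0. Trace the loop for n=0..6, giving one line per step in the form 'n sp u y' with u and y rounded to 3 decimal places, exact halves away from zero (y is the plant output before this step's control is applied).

0 -3 -4.500 0.000
1 -3 -2.625 -2.250
2 -3 -2.381 -2.663
3 -3 -2.362 -2.788
4 -3 -2.369 -2.854
5 -3 -2.378 -2.897
6 -3 -2.384 -2.927

(exact arithmetic carried between steps; '≈' marks a value shown rounded to 6 d.p. or computed from one; I and e_prev carry over from the previous line; the table rounds u and y to 3 d.p., halves away from zero)
n=0: y=0, sp=-3, e=sp−y=-3; I=-3, D=e−e_prev=-3; u=1·(-3)+1/2·(-3)+0·(-3)=-4.5; next y=3/5·0+1/2·(-4.5)=-2.25
n=1: y=-2.25, sp=-3, e=sp−y=-0.75; I=-3.75, D=e−e_prev=2.25; u=1·(-0.75)+1/2·(-3.75)+0·2.25=-2.625; next y=3/5·(-2.25)+1/2·(-2.625)=-2.6625
n=2: y=-2.6625, sp=-3, e=sp−y=-0.3375; I=-4.0875, D=e−e_prev=0.4125; u=1·(-0.3375)+1/2·(-4.0875)+0·0.4125=-2.38125; next y=3/5·(-2.6625)+1/2·(-2.38125)=-2.788125
n=3: y=-2.788125, sp=-3, e=sp−y=-0.211875; I=-4.299375, D=e−e_prev=0.125625; u=1·(-0.211875)+1/2·(-4.299375)+0·0.125625≈-2.361563; next y=3/5·(-2.788125)+1/2·(-2.361563)≈-2.853656
n=4: y≈-2.853656, sp=-3, e=sp−y≈-0.146344; I≈-4.445719, D=e−e_prev≈0.065531; u=1·(-0.146344)+1/2·(-4.445719)+0·0.065531≈-2.369203; next y=3/5·(-2.853656)+1/2·(-2.369203)≈-2.896795
n=5: y≈-2.896795, sp=-3, e=sp−y≈-0.103205; I≈-4.548923, D=e−e_prev≈0.043139; u=1·(-0.103205)+1/2·(-4.548923)+0·0.043139≈-2.377666; next y=3/5·(-2.896795)+1/2·(-2.377666)≈-2.926910
n=6: y≈-2.926910, sp=-3, e=sp−y≈-0.073090; I≈-4.622013, D=e−e_prev≈0.030115; u=1·(-0.073090)+1/2·(-4.622013)+0·0.030115≈-2.384096; next y=3/5·(-2.926910)+1/2·(-2.384096)≈-2.948194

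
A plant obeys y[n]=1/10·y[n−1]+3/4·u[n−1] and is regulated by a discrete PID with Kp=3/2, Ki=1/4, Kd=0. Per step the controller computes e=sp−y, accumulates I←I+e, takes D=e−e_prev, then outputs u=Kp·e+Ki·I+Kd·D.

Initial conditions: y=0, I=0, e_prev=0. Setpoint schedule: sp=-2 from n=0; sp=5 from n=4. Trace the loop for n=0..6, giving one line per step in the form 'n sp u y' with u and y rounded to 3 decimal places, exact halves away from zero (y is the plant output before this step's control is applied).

0 -2 -3.500 0.000
1 -2 0.594 -2.625
2 -2 -4.164 0.183
3 -2 1.043 -3.104
4 5 7.311 0.472
5 5 -0.409 5.530
6 5 8.705 0.246

(exact arithmetic carried between steps; '≈' marks a value shown rounded to 6 d.p. or computed from one; I and e_prev carry over from the previous line; the table rounds u and y to 3 d.p., halves away from zero)
n=0: y=0, sp=-2, e=sp−y=-2; I=-2, D=e−e_prev=-2; u=3/2·(-2)+1/4·(-2)+0·(-2)=-3.5; next y=1/10·0+3/4·(-3.5)=-2.625
n=1: y=-2.625, sp=-2, e=sp−y=0.625; I=-1.375, D=e−e_prev=2.625; u=3/2·0.625+1/4·(-1.375)+0·2.625=0.59375; next y=1/10·(-2.625)+3/4·0.59375≈0.182813
n=2: y≈0.182813, sp=-2, e=sp−y≈-2.182813; I≈-3.557813, D=e−e_prev≈-2.807813; u=3/2·(-2.182813)+1/4·(-3.557813)+0·(-2.807813)≈-4.163672; next y=1/10·0.182813+3/4·(-4.163672)≈-3.104473
n=3: y≈-3.104473, sp=-2, e=sp−y≈1.104473; I≈-2.453340, D=e−e_prev≈3.287285; u=3/2·1.104473+1/4·(-2.453340)+0·3.287285≈1.043374; next y=1/10·(-3.104473)+3/4·1.043374≈0.472083
n=4: y≈0.472083, sp=5, e=sp−y≈4.527917; I≈2.074577, D=e−e_prev≈3.423444; u=3/2·4.527917+1/4·2.074577+0·3.423444≈7.310519; next y=1/10·0.472083+3/4·7.310519≈5.530098
n=5: y≈5.530098, sp=5, e=sp−y≈-0.530098; I≈1.544479, D=e−e_prev≈-5.058015; u=3/2·(-0.530098)+1/4·1.544479+0·(-5.058015)≈-0.409027; next y=1/10·5.530098+3/4·(-0.409027)≈0.246240
n=6: y≈0.246240, sp=5, e=sp−y≈4.753760; I≈6.298240, D=e−e_prev≈5.283858; u=3/2·4.753760+1/4·6.298240+0·5.283858≈8.705201; next y=1/10·0.246240+3/4·8.705201≈6.553524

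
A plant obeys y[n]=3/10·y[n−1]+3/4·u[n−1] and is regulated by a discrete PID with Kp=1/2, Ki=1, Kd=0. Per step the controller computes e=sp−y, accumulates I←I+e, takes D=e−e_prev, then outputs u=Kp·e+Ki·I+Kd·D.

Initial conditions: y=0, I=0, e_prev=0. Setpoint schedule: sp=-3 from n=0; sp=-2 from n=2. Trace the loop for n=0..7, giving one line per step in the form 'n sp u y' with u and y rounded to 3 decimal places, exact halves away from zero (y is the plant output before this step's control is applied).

(exact arithmetic carried between steps; '≈' marks a value shown rounded to 6 d.p. or computed from one; I and e_prev carry over from the previous line; the table rounds u and y to 3 d.p., halves away from zero)
n=0: y=0, sp=-3, e=sp−y=-3; I=-3, D=e−e_prev=-3; u=1/2·(-3)+1·(-3)+0·(-3)=-4.5; next y=3/10·0+3/4·(-4.5)=-3.375
n=1: y=-3.375, sp=-3, e=sp−y=0.375; I=-2.625, D=e−e_prev=3.375; u=1/2·0.375+1·(-2.625)+0·3.375=-2.4375; next y=3/10·(-3.375)+3/4·(-2.4375)=-2.840625
n=2: y=-2.840625, sp=-2, e=sp−y=0.840625; I=-1.784375, D=e−e_prev=0.465625; u=1/2·0.840625+1·(-1.784375)+0·0.465625≈-1.364063; next y=3/10·(-2.840625)+3/4·(-1.364063)≈-1.875234
n=3: y≈-1.875234, sp=-2, e=sp−y≈-0.124766; I≈-1.909141, D=e−e_prev≈-0.965391; u=1/2·(-0.124766)+1·(-1.909141)+0·(-0.965391)≈-1.971523; next y=3/10·(-1.875234)+3/4·(-1.971523)≈-2.041213
n=4: y≈-2.041213, sp=-2, e=sp−y≈0.041213; I≈-1.867928, D=e−e_prev≈0.165979; u=1/2·0.041213+1·(-1.867928)+0·0.165979≈-1.847321; next y=3/10·(-2.041213)+3/4·(-1.847321)≈-1.997855
n=5: y≈-1.997855, sp=-2, e=sp−y≈-0.002145; I≈-1.870073, D=e−e_prev≈-0.043358; u=1/2·(-0.002145)+1·(-1.870073)+0·(-0.043358)≈-1.871145; next y=3/10·(-1.997855)+3/4·(-1.871145)≈-2.002716
n=6: y≈-2.002716, sp=-2, e=sp−y≈0.002716; I≈-1.867357, D=e−e_prev≈0.004861; u=1/2·0.002716+1·(-1.867357)+0·0.004861≈-1.866000; next y=3/10·(-2.002716)+3/4·(-1.866000)≈-2.000314
n=7: y≈-2.000314, sp=-2, e=sp−y≈0.000314; I≈-1.867043, D=e−e_prev≈-0.002401; u=1/2·0.000314+1·(-1.867043)+0·(-0.002401)≈-1.866886; next y=3/10·(-2.000314)+3/4·(-1.866886)≈-2.000259

0 -3 -4.500 0.000
1 -3 -2.438 -3.375
2 -2 -1.364 -2.841
3 -2 -1.972 -1.875
4 -2 -1.847 -2.041
5 -2 -1.871 -1.998
6 -2 -1.866 -2.003
7 -2 -1.867 -2.000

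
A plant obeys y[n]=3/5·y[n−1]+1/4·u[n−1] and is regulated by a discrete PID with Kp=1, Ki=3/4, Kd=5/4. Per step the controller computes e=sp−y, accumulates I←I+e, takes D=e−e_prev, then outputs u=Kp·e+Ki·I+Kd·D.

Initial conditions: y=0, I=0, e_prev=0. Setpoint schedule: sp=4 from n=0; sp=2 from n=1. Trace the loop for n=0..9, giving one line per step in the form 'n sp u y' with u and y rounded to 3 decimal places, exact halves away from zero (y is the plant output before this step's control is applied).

0 4 12.000 0.000
1 2 -5.000 3.000
2 2 7.850 0.550
3 2 0.648 2.293
4 2 4.872 1.537
5 2 2.466 2.140
6 2 3.833 1.901
7 2 3.014 2.099
8 2 3.446 2.013
9 2 3.160 2.069

(exact arithmetic carried between steps; '≈' marks a value shown rounded to 6 d.p. or computed from one; I and e_prev carry over from the previous line; the table rounds u and y to 3 d.p., halves away from zero)
n=0: y=0, sp=4, e=sp−y=4; I=4, D=e−e_prev=4; u=1·4+3/4·4+5/4·4=12; next y=3/5·0+1/4·12=3
n=1: y=3, sp=2, e=sp−y=-1; I=3, D=e−e_prev=-5; u=1·(-1)+3/4·3+5/4·(-5)=-5; next y=3/5·3+1/4·(-5)=0.55
n=2: y=0.55, sp=2, e=sp−y=1.45; I=4.45, D=e−e_prev=2.45; u=1·1.45+3/4·4.45+5/4·2.45=7.85; next y=3/5·0.55+1/4·7.85=2.2925
n=3: y=2.2925, sp=2, e=sp−y=-0.2925; I=4.1575, D=e−e_prev=-1.7425; u=1·(-0.2925)+3/4·4.1575+5/4·(-1.7425)=0.6475; next y=3/5·2.2925+1/4·0.6475=1.537375
n=4: y=1.537375, sp=2, e=sp−y=0.462625; I=4.620125, D=e−e_prev=0.755125; u=1·0.462625+3/4·4.620125+5/4·0.755125=4.871625; next y=3/5·1.537375+1/4·4.871625≈2.140331
n=5: y≈2.140331, sp=2, e=sp−y≈-0.140331; I≈4.479794, D=e−e_prev≈-0.602956; u=1·(-0.140331)+3/4·4.479794+5/4·(-0.602956)≈2.465819; next y=3/5·2.140331+1/4·2.465819≈1.900653
n=6: y≈1.900653, sp=2, e=sp−y≈0.099347; I≈4.579140, D=e−e_prev≈0.239678; u=1·0.099347+3/4·4.579140+5/4·0.239678≈3.833299; next y=3/5·1.900653+1/4·3.833299≈2.098717
n=7: y≈2.098717, sp=2, e=sp−y≈-0.098717; I≈4.480423, D=e−e_prev≈-0.198063; u=1·(-0.098717)+3/4·4.480423+5/4·(-0.198063)≈3.014022; next y=3/5·2.098717+1/4·3.014022≈2.012735
n=8: y≈2.012735, sp=2, e=sp−y≈-0.012735; I≈4.467688, D=e−e_prev≈0.085981; u=1·(-0.012735)+3/4·4.467688+5/4·0.085981≈3.445507; next y=3/5·2.012735+1/4·3.445507≈2.069018
n=9: y≈2.069018, sp=2, e=sp−y≈-0.069018; I≈4.398670, D=e−e_prev≈-0.056283; u=1·(-0.069018)+3/4·4.398670+5/4·(-0.056283)≈3.159631; next y=3/5·2.069018+1/4·3.159631≈2.031319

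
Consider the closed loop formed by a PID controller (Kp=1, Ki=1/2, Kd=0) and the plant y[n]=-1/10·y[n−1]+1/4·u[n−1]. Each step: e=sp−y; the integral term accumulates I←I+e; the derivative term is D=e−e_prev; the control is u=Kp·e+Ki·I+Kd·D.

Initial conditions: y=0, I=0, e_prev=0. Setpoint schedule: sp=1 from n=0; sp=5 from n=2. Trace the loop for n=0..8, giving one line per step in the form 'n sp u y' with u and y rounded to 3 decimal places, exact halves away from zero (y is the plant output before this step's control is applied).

0 1 1.500 0.000
1 1 1.438 0.375
2 5 7.830 0.322
3 5 7.764 1.925
4 5 9.566 1.748
5 5 10.490 2.217
6 5 11.605 2.401
7 5 12.514 2.661
8 5 13.382 2.862

(exact arithmetic carried between steps; '≈' marks a value shown rounded to 6 d.p. or computed from one; I and e_prev carry over from the previous line; the table rounds u and y to 3 d.p., halves away from zero)
n=0: y=0, sp=1, e=sp−y=1; I=1, D=e−e_prev=1; u=1·1+1/2·1+0·1=1.5; next y=-1/10·0+1/4·1.5=0.375
n=1: y=0.375, sp=1, e=sp−y=0.625; I=1.625, D=e−e_prev=-0.375; u=1·0.625+1/2·1.625+0·(-0.375)=1.4375; next y=-1/10·0.375+1/4·1.4375=0.321875
n=2: y=0.321875, sp=5, e=sp−y=4.678125; I=6.303125, D=e−e_prev=4.053125; u=1·4.678125+1/2·6.303125+0·4.053125≈7.829688; next y=-1/10·0.321875+1/4·7.829688≈1.925234
n=3: y≈1.925234, sp=5, e=sp−y≈3.074766; I≈9.377891, D=e−e_prev≈-1.603359; u=1·3.074766+1/2·9.377891+0·(-1.603359)≈7.763711; next y=-1/10·1.925234+1/4·7.763711≈1.748404
n=4: y≈1.748404, sp=5, e=sp−y≈3.251596; I≈12.629486, D=e−e_prev≈0.176830; u=1·3.251596+1/2·12.629486+0·0.176830≈9.566339; next y=-1/10·1.748404+1/4·9.566339≈2.216744
n=5: y≈2.216744, sp=5, e=sp−y≈2.783256; I≈15.412742, D=e−e_prev≈-0.468340; u=1·2.783256+1/2·15.412742+0·(-0.468340)≈10.489627; next y=-1/10·2.216744+1/4·10.489627≈2.400732
n=6: y≈2.400732, sp=5, e=sp−y≈2.599268; I≈18.012010, D=e−e_prev≈-0.183988; u=1·2.599268+1/2·18.012010+0·(-0.183988)≈11.605273; next y=-1/10·2.400732+1/4·11.605273≈2.661245
n=7: y≈2.661245, sp=5, e=sp−y≈2.338755; I≈20.350765, D=e−e_prev≈-0.260513; u=1·2.338755+1/2·20.350765+0·(-0.260513)≈12.514137; next y=-1/10·2.661245+1/4·12.514137≈2.862410
n=8: y≈2.862410, sp=5, e=sp−y≈2.137590; I≈22.488355, D=e−e_prev≈-0.201165; u=1·2.137590+1/2·22.488355+0·(-0.201165)≈13.381768; next y=-1/10·2.862410+1/4·13.381768≈3.059201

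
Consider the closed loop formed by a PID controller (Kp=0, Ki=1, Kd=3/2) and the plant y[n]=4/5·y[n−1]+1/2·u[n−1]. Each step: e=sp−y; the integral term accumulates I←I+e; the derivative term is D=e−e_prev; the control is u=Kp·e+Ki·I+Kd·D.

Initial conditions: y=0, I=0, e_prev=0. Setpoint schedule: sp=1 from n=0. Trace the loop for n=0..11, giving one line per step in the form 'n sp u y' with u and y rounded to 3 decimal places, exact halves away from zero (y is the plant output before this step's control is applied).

0 1 2.500 0.000
1 1 -1.125 1.250
2 1 2.531 0.438
3 1 -1.070 1.616
4 1 2.227 0.757
5 1 -1.223 1.719
6 1 1.889 0.764
7 1 -1.287 1.556
8 1 1.731 0.601
9 1 -1.166 1.347
10 1 1.736 0.494
11 1 -0.959 1.264

(exact arithmetic carried between steps; '≈' marks a value shown rounded to 6 d.p. or computed from one; I and e_prev carry over from the previous line; the table rounds u and y to 3 d.p., halves away from zero)
n=0: y=0, sp=1, e=sp−y=1; I=1, D=e−e_prev=1; u=0·1+1·1+3/2·1=2.5; next y=4/5·0+1/2·2.5=1.25
n=1: y=1.25, sp=1, e=sp−y=-0.25; I=0.75, D=e−e_prev=-1.25; u=0·(-0.25)+1·0.75+3/2·(-1.25)=-1.125; next y=4/5·1.25+1/2·(-1.125)=0.4375
n=2: y=0.4375, sp=1, e=sp−y=0.5625; I=1.3125, D=e−e_prev=0.8125; u=0·0.5625+1·1.3125+3/2·0.8125=2.53125; next y=4/5·0.4375+1/2·2.53125=1.615625
n=3: y=1.615625, sp=1, e=sp−y=-0.615625; I=0.696875, D=e−e_prev=-1.178125; u=0·(-0.615625)+1·0.696875+3/2·(-1.178125)≈-1.070313; next y=4/5·1.615625+1/2·(-1.070313)≈0.757344
n=4: y≈0.757344, sp=1, e=sp−y≈0.242656; I≈0.939531, D=e−e_prev≈0.858281; u=0·0.242656+1·0.939531+3/2·0.858281≈2.226953; next y=4/5·0.757344+1/2·2.226953≈1.719352
n=5: y≈1.719352, sp=1, e=sp−y≈-0.719352; I≈0.220180, D=e−e_prev≈-0.962008; u=0·(-0.719352)+1·0.220180+3/2·(-0.962008)≈-1.222832; next y=4/5·1.719352+1/2·(-1.222832)≈0.764065
n=6: y≈0.764065, sp=1, e=sp−y≈0.235935; I≈0.456114, D=e−e_prev≈0.955286; u=0·0.235935+1·0.456114+3/2·0.955286≈1.889044; next y=4/5·0.764065+1/2·1.889044≈1.555774
n=7: y≈1.555774, sp=1, e=sp−y≈-0.555774; I≈-0.099660, D=e−e_prev≈-0.791709; u=0·(-0.555774)+1·(-0.099660)+3/2·(-0.791709)≈-1.287223; next y=4/5·1.555774+1/2·(-1.287223)≈0.601008
n=8: y≈0.601008, sp=1, e=sp−y≈0.398992; I≈0.299333, D=e−e_prev≈0.954766; u=0·0.398992+1·0.299333+3/2·0.954766≈1.731482; next y=4/5·0.601008+1/2·1.731482≈1.346547
n=9: y≈1.346547, sp=1, e=sp−y≈-0.346547; I≈-0.047215, D=e−e_prev≈-0.745539; u=0·(-0.346547)+1·(-0.047215)+3/2·(-0.745539)≈-1.165524; next y=4/5·1.346547+1/2·(-1.165524)≈0.494476
n=10: y≈0.494476, sp=1, e=sp−y≈0.505524; I≈0.458309, D=e−e_prev≈0.852071; u=0·0.505524+1·0.458309+3/2·0.852071≈1.736417; next y=4/5·0.494476+1/2·1.736417≈1.263789
n=11: y≈1.263789, sp=1, e=sp−y≈-0.263789; I≈0.194520, D=e−e_prev≈-0.769313; u=0·(-0.263789)+1·0.194520+3/2·(-0.769313)≈-0.959449; next y=4/5·1.263789+1/2·(-0.959449)≈0.531307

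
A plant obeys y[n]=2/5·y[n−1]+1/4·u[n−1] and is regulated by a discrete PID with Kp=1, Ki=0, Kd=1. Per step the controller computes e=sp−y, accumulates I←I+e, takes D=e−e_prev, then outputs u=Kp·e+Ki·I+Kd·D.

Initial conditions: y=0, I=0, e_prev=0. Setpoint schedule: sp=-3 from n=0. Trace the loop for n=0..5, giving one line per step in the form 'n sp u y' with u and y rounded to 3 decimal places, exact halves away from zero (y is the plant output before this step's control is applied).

0 -3 -6.000 0.000
1 -3 0.000 -1.500
2 -3 -3.300 -0.600
3 -3 -1.470 -1.065
4 -3 -2.478 -0.794
5 -3 -1.920 -0.937

(exact arithmetic carried between steps; '≈' marks a value shown rounded to 6 d.p. or computed from one; I and e_prev carry over from the previous line; the table rounds u and y to 3 d.p., halves away from zero)
n=0: y=0, sp=-3, e=sp−y=-3; I=-3, D=e−e_prev=-3; u=1·(-3)+0·(-3)+1·(-3)=-6; next y=2/5·0+1/4·(-6)=-1.5
n=1: y=-1.5, sp=-3, e=sp−y=-1.5; I=-4.5, D=e−e_prev=1.5; u=1·(-1.5)+0·(-4.5)+1·1.5=0; next y=2/5·(-1.5)+1/4·0=-0.6
n=2: y=-0.6, sp=-3, e=sp−y=-2.4; I=-6.9, D=e−e_prev=-0.9; u=1·(-2.4)+0·(-6.9)+1·(-0.9)=-3.3; next y=2/5·(-0.6)+1/4·(-3.3)=-1.065
n=3: y=-1.065, sp=-3, e=sp−y=-1.935; I=-8.835, D=e−e_prev=0.465; u=1·(-1.935)+0·(-8.835)+1·0.465=-1.47; next y=2/5·(-1.065)+1/4·(-1.47)=-0.7935
n=4: y=-0.7935, sp=-3, e=sp−y=-2.2065; I=-11.0415, D=e−e_prev=-0.2715; u=1·(-2.2065)+0·(-11.0415)+1·(-0.2715)=-2.478; next y=2/5·(-0.7935)+1/4·(-2.478)=-0.9369
n=5: y=-0.9369, sp=-3, e=sp−y=-2.0631; I=-13.1046, D=e−e_prev=0.1434; u=1·(-2.0631)+0·(-13.1046)+1·0.1434=-1.9197; next y=2/5·(-0.9369)+1/4·(-1.9197)=-0.854685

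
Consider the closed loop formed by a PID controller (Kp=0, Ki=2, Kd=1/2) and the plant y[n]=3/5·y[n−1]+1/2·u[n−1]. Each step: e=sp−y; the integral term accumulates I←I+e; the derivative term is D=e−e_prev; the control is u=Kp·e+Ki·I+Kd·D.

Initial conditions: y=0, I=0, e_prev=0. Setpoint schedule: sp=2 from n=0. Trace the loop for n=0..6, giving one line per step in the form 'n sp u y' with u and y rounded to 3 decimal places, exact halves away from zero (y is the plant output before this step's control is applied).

(exact arithmetic carried between steps; '≈' marks a value shown rounded to 6 d.p. or computed from one; I and e_prev carry over from the previous line; the table rounds u and y to 3 d.p., halves away from zero)
n=0: y=0, sp=2, e=sp−y=2; I=2, D=e−e_prev=2; u=0·2+2·2+1/2·2=5; next y=3/5·0+1/2·5=2.5
n=1: y=2.5, sp=2, e=sp−y=-0.5; I=1.5, D=e−e_prev=-2.5; u=0·(-0.5)+2·1.5+1/2·(-2.5)=1.75; next y=3/5·2.5+1/2·1.75=2.375
n=2: y=2.375, sp=2, e=sp−y=-0.375; I=1.125, D=e−e_prev=0.125; u=0·(-0.375)+2·1.125+1/2·0.125=2.3125; next y=3/5·2.375+1/2·2.3125=2.58125
n=3: y=2.58125, sp=2, e=sp−y=-0.58125; I=0.54375, D=e−e_prev=-0.20625; u=0·(-0.58125)+2·0.54375+1/2·(-0.20625)=0.984375; next y=3/5·2.58125+1/2·0.984375≈2.040938
n=4: y≈2.040938, sp=2, e=sp−y≈-0.040938; I≈0.502813, D=e−e_prev≈0.540313; u=0·(-0.040938)+2·0.502813+1/2·0.540313≈1.275781; next y=3/5·2.040938+1/2·1.275781≈1.862453
n=5: y≈1.862453, sp=2, e=sp−y≈0.137547; I≈0.640359, D=e−e_prev≈0.178484; u=0·0.137547+2·0.640359+1/2·0.178484≈1.369961; next y=3/5·1.862453+1/2·1.369961≈1.802452
n=6: y≈1.802452, sp=2, e=sp−y≈0.197548; I≈0.837907, D=e−e_prev≈0.060001; u=0·0.197548+2·0.837907+1/2·0.060001≈1.705814; next y=3/5·1.802452+1/2·1.705814≈1.934379

0 2 5.000 0.000
1 2 1.750 2.500
2 2 2.313 2.375
3 2 0.984 2.581
4 2 1.276 2.041
5 2 1.370 1.862
6 2 1.706 1.802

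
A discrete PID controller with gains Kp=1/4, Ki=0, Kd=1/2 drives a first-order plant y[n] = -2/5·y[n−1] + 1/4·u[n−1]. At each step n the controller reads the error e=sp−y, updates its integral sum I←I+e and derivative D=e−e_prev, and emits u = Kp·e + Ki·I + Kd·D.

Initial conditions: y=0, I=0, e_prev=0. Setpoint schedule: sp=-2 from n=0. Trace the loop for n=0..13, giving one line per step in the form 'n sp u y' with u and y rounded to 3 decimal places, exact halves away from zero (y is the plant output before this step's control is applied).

0 -2 -1.500 0.000
1 -2 -0.219 -0.375
2 -2 -0.759 0.095
3 -2 -0.281 -0.228
4 -2 -0.630 0.021
5 -2 -0.365 -0.166
6 -2 -0.564 -0.025
7 -2 -0.414 -0.131
8 -2 -0.527 -0.051
9 -2 -0.442 -0.111
10 -2 -0.506 -0.066
11 -2 -0.458 -0.100
12 -2 -0.494 -0.074
13 -2 -0.467 -0.094

(exact arithmetic carried between steps; '≈' marks a value shown rounded to 6 d.p. or computed from one; I and e_prev carry over from the previous line; the table rounds u and y to 3 d.p., halves away from zero)
n=0: y=0, sp=-2, e=sp−y=-2; I=-2, D=e−e_prev=-2; u=1/4·(-2)+0·(-2)+1/2·(-2)=-1.5; next y=-2/5·0+1/4·(-1.5)=-0.375
n=1: y=-0.375, sp=-2, e=sp−y=-1.625; I=-3.625, D=e−e_prev=0.375; u=1/4·(-1.625)+0·(-3.625)+1/2·0.375=-0.21875; next y=-2/5·(-0.375)+1/4·(-0.21875)≈0.095313
n=2: y≈0.095313, sp=-2, e=sp−y≈-2.095313; I≈-5.720313, D=e−e_prev≈-0.470313; u=1/4·(-2.095313)+0·(-5.720313)+1/2·(-0.470313)≈-0.758984; next y=-2/5·0.095313+1/4·(-0.758984)≈-0.227871
n=3: y≈-0.227871, sp=-2, e=sp−y≈-1.772129; I≈-7.492441, D=e−e_prev≈0.323184; u=1/4·(-1.772129)+0·(-7.492441)+1/2·0.323184≈-0.281440; next y=-2/5·(-0.227871)+1/4·(-0.281440)≈0.020788
n=4: y≈0.020788, sp=-2, e=sp−y≈-2.020788; I≈-9.513230, D=e−e_prev≈-0.248659; u=1/4·(-2.020788)+0·(-9.513230)+1/2·(-0.248659)≈-0.629527; next y=-2/5·0.020788+1/4·(-0.629527)≈-0.165697
n=5: y≈-0.165697, sp=-2, e=sp−y≈-1.834303; I≈-11.347533, D=e−e_prev≈0.186485; u=1/4·(-1.834303)+0·(-11.347533)+1/2·0.186485≈-0.365333; next y=-2/5·(-0.165697)+1/4·(-0.365333)≈-0.025054
n=6: y≈-0.025054, sp=-2, e=sp−y≈-1.974946; I≈-13.322478, D=e−e_prev≈-0.140643; u=1/4·(-1.974946)+0·(-13.322478)+1/2·(-0.140643)≈-0.564058; next y=-2/5·(-0.025054)+1/4·(-0.564058)≈-0.130993
n=7: y≈-0.130993, sp=-2, e=sp−y≈-1.869007; I≈-15.191486, D=e−e_prev≈0.105938; u=1/4·(-1.869007)+0·(-15.191486)+1/2·0.105938≈-0.414283; next y=-2/5·(-0.130993)+1/4·(-0.414283)≈-0.051174
n=8: y≈-0.051174, sp=-2, e=sp−y≈-1.948826; I≈-17.140312, D=e−e_prev≈-0.079819; u=1/4·(-1.948826)+0·(-17.140312)+1/2·(-0.079819)≈-0.527116; next y=-2/5·(-0.051174)+1/4·(-0.527116)≈-0.111310
n=9: y≈-0.111310, sp=-2, e=sp−y≈-1.888690; I≈-19.029002, D=e−e_prev≈0.060136; u=1/4·(-1.888690)+0·(-19.029002)+1/2·0.060136≈-0.442105; next y=-2/5·(-0.111310)+1/4·(-0.442105)≈-0.066002
n=10: y≈-0.066002, sp=-2, e=sp−y≈-1.933998; I≈-20.963000, D=e−e_prev≈-0.045307; u=1/4·(-1.933998)+0·(-20.963000)+1/2·(-0.045307)≈-0.506153; next y=-2/5·(-0.066002)+1/4·(-0.506153)≈-0.100137
n=11: y≈-0.100137, sp=-2, e=sp−y≈-1.899863; I≈-22.862863, D=e−e_prev≈0.034135; u=1/4·(-1.899863)+0·(-22.862863)+1/2·0.034135≈-0.457898; next y=-2/5·(-0.100137)+1/4·(-0.457898)≈-0.074420
n=12: y≈-0.074420, sp=-2, e=sp−y≈-1.925580; I≈-24.788443, D=e−e_prev≈-0.025718; u=1/4·(-1.925580)+0·(-24.788443)+1/2·(-0.025718)≈-0.494254; next y=-2/5·(-0.074420)+1/4·(-0.494254)≈-0.093796
n=13: y≈-0.093796, sp=-2, e=sp−y≈-1.906204; I≈-26.694647, D=e−e_prev≈0.019376; u=1/4·(-1.906204)+0·(-26.694647)+1/2·0.019376≈-0.466863; next y=-2/5·(-0.093796)+1/4·(-0.466863)≈-0.079198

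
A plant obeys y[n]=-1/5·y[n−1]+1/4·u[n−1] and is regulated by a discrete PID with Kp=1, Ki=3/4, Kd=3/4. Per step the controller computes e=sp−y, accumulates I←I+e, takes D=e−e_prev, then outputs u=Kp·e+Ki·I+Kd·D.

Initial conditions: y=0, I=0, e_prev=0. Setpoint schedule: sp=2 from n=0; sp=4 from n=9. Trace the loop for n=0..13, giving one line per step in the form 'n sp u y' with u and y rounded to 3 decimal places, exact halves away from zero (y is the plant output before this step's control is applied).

0 2 5.000 0.000
1 2 1.875 1.250
2 2 5.953 0.219
3 2 3.451 1.445
4 2 6.964 0.574
5 2 4.750 1.626
6 2 7.729 0.862
7 2 5.765 1.760
8 2 8.295 1.089
9 4 11.559 1.856
10 4 10.585 2.519
11 4 13.133 2.143
12 4 12.464 2.855
13 4 14.631 2.545

(exact arithmetic carried between steps; '≈' marks a value shown rounded to 6 d.p. or computed from one; I and e_prev carry over from the previous line; the table rounds u and y to 3 d.p., halves away from zero)
n=0: y=0, sp=2, e=sp−y=2; I=2, D=e−e_prev=2; u=1·2+3/4·2+3/4·2=5; next y=-1/5·0+1/4·5=1.25
n=1: y=1.25, sp=2, e=sp−y=0.75; I=2.75, D=e−e_prev=-1.25; u=1·0.75+3/4·2.75+3/4·(-1.25)=1.875; next y=-1/5·1.25+1/4·1.875=0.21875
n=2: y=0.21875, sp=2, e=sp−y=1.78125; I=4.53125, D=e−e_prev=1.03125; u=1·1.78125+3/4·4.53125+3/4·1.03125=5.953125; next y=-1/5·0.21875+1/4·5.953125≈1.444531
n=3: y≈1.444531, sp=2, e=sp−y≈0.555469; I≈5.086719, D=e−e_prev≈-1.225781; u=1·0.555469+3/4·5.086719+3/4·(-1.225781)≈3.451172; next y=-1/5·1.444531+1/4·3.451172≈0.573887
n=4: y≈0.573887, sp=2, e=sp−y≈1.426113; I≈6.512832, D=e−e_prev≈0.870645; u=1·1.426113+3/4·6.512832+3/4·0.870645≈6.963721; next y=-1/5·0.573887+1/4·6.963721≈1.626153
n=5: y≈1.626153, sp=2, e=sp−y≈0.373847; I≈6.886679, D=e−e_prev≈-1.052266; u=1·0.373847+3/4·6.886679+3/4·(-1.052266)≈4.749657; next y=-1/5·1.626153+1/4·4.749657≈0.862184
n=6: y≈0.862184, sp=2, e=sp−y≈1.137816; I≈8.024496, D=e−e_prev≈0.763969; u=1·1.137816+3/4·8.024496+3/4·0.763969≈7.729165; next y=-1/5·0.862184+1/4·7.729165≈1.759854
n=7: y≈1.759854, sp=2, e=sp−y≈0.240146; I≈8.264641, D=e−e_prev≈-0.897671; u=1·0.240146+3/4·8.264641+3/4·(-0.897671)≈5.765373; next y=-1/5·1.759854+1/4·5.765373≈1.089372
n=8: y≈1.089372, sp=2, e=sp−y≈0.910628; I≈9.175269, D=e−e_prev≈0.670482; u=1·0.910628+3/4·9.175269+3/4·0.670482≈8.294941; next y=-1/5·1.089372+1/4·8.294941≈1.855861
n=9: y≈1.855861, sp=4, e=sp−y≈2.144139; I≈11.319408, D=e−e_prev≈1.233512; u=1·2.144139+3/4·11.319408+3/4·1.233512≈11.558829; next y=-1/5·1.855861+1/4·11.558829≈2.518535
n=10: y≈2.518535, sp=4, e=sp−y≈1.481465; I≈12.800873, D=e−e_prev≈-0.662674; u=1·1.481465+3/4·12.800873+3/4·(-0.662674)≈10.585114; next y=-1/5·2.518535+1/4·10.585114≈2.142571
n=11: y≈2.142571, sp=4, e=sp−y≈1.857429; I≈14.658301, D=e−e_prev≈0.375964; u=1·1.857429+3/4·14.658301+3/4·0.375964≈13.133128; next y=-1/5·2.142571+1/4·13.133128≈2.854768
n=12: y≈2.854768, sp=4, e=sp−y≈1.145232; I≈15.803534, D=e−e_prev≈-0.712196; u=1·1.145232+3/4·15.803534+3/4·(-0.712196)≈12.463736; next y=-1/5·2.854768+1/4·12.463736≈2.544980
n=13: y≈2.544980, sp=4, e=sp−y≈1.455020; I≈17.258553, D=e−e_prev≈0.309787; u=1·1.455020+3/4·17.258553+3/4·0.309787≈14.631275; next y=-1/5·2.544980+1/4·14.631275≈3.148823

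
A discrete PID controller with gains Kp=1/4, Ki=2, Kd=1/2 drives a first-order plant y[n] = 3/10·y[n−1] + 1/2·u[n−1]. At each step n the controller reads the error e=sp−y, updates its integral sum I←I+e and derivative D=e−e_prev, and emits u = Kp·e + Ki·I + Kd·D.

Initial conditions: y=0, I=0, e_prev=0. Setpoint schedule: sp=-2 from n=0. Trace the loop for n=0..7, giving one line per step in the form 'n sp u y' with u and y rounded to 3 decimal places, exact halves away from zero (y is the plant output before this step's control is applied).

0 -2 -5.500 0.000
1 -2 -0.938 -2.750
2 -2 -4.817 -1.294
3 -2 -1.368 -2.797
4 -2 -4.029 -1.523
5 -2 -1.738 -2.471
6 -2 -3.637 -1.611
7 -2 -2.085 -2.302

(exact arithmetic carried between steps; '≈' marks a value shown rounded to 6 d.p. or computed from one; I and e_prev carry over from the previous line; the table rounds u and y to 3 d.p., halves away from zero)
n=0: y=0, sp=-2, e=sp−y=-2; I=-2, D=e−e_prev=-2; u=1/4·(-2)+2·(-2)+1/2·(-2)=-5.5; next y=3/10·0+1/2·(-5.5)=-2.75
n=1: y=-2.75, sp=-2, e=sp−y=0.75; I=-1.25, D=e−e_prev=2.75; u=1/4·0.75+2·(-1.25)+1/2·2.75=-0.9375; next y=3/10·(-2.75)+1/2·(-0.9375)=-1.29375
n=2: y=-1.29375, sp=-2, e=sp−y=-0.70625; I=-1.95625, D=e−e_prev=-1.45625; u=1/4·(-0.70625)+2·(-1.95625)+1/2·(-1.45625)≈-4.817188; next y=3/10·(-1.29375)+1/2·(-4.817188)≈-2.796719
n=3: y≈-2.796719, sp=-2, e=sp−y≈0.796719; I≈-1.159531, D=e−e_prev≈1.502969; u=1/4·0.796719+2·(-1.159531)+1/2·1.502969≈-1.368398; next y=3/10·(-2.796719)+1/2·(-1.368398)≈-1.523215
n=4: y≈-1.523215, sp=-2, e=sp−y≈-0.476785; I≈-1.636316, D=e−e_prev≈-1.273504; u=1/4·(-0.476785)+2·(-1.636316)+1/2·(-1.273504)≈-4.028581; next y=3/10·(-1.523215)+1/2·(-4.028581)≈-2.471255
n=5: y≈-2.471255, sp=-2, e=sp−y≈0.471255; I≈-1.165061, D=e−e_prev≈0.948040; u=1/4·0.471255+2·(-1.165061)+1/2·0.948040≈-1.738289; next y=3/10·(-2.471255)+1/2·(-1.738289)≈-1.610521
n=6: y≈-1.610521, sp=-2, e=sp−y≈-0.389479; I≈-1.554540, D=e−e_prev≈-0.860734; u=1/4·(-0.389479)+2·(-1.554540)+1/2·(-0.860734)≈-3.636818; next y=3/10·(-1.610521)+1/2·(-3.636818)≈-2.301565
n=7: y≈-2.301565, sp=-2, e=sp−y≈0.301565; I≈-1.252975, D=e−e_prev≈0.691044; u=1/4·0.301565+2·(-1.252975)+1/2·0.691044≈-2.085037; next y=3/10·(-2.301565)+1/2·(-2.085037)≈-1.732988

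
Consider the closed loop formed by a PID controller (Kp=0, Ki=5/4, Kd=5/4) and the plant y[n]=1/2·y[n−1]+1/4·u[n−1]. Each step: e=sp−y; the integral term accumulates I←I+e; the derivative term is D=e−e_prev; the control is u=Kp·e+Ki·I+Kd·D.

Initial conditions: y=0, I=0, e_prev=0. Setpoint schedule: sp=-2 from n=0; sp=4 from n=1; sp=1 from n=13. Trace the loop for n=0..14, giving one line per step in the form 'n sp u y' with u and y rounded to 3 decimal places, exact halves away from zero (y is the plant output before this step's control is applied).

0 -2 -5.000 0.000
1 4 13.125 -1.250
2 4 0.859 2.656
3 4 10.205 1.543
4 4 7.435 3.323
5 4 10.013 3.520
6 4 9.002 4.263
7 4 9.305 4.382
8 4 8.638 4.517
9 4 8.408 4.418
10 4 8.029 4.311
11 4 7.877 4.163
12 4 7.769 4.051
13 1 0.273 3.967
14 1 4.998 2.052

(exact arithmetic carried between steps; '≈' marks a value shown rounded to 6 d.p. or computed from one; I and e_prev carry over from the previous line; the table rounds u and y to 3 d.p., halves away from zero)
n=0: y=0, sp=-2, e=sp−y=-2; I=-2, D=e−e_prev=-2; u=0·(-2)+5/4·(-2)+5/4·(-2)=-5; next y=1/2·0+1/4·(-5)=-1.25
n=1: y=-1.25, sp=4, e=sp−y=5.25; I=3.25, D=e−e_prev=7.25; u=0·5.25+5/4·3.25+5/4·7.25=13.125; next y=1/2·(-1.25)+1/4·13.125=2.65625
n=2: y=2.65625, sp=4, e=sp−y=1.34375; I=4.59375, D=e−e_prev=-3.90625; u=0·1.34375+5/4·4.59375+5/4·(-3.90625)=0.859375; next y=1/2·2.65625+1/4·0.859375≈1.542969
n=3: y≈1.542969, sp=4, e=sp−y≈2.457031; I≈7.050781, D=e−e_prev≈1.113281; u=0·2.457031+5/4·7.050781+5/4·1.113281≈10.205078; next y=1/2·1.542969+1/4·10.205078≈3.322754
n=4: y≈3.322754, sp=4, e=sp−y≈0.677246; I≈7.728027, D=e−e_prev≈-1.779785; u=0·0.677246+5/4·7.728027+5/4·(-1.779785)≈7.435303; next y=1/2·3.322754+1/4·7.435303≈3.520203
n=5: y≈3.520203, sp=4, e=sp−y≈0.479797; I≈8.207825, D=e−e_prev≈-0.197449; u=0·0.479797+5/4·8.207825+5/4·(-0.197449)≈10.012970; next y=1/2·3.520203+1/4·10.012970≈4.263344
n=6: y≈4.263344, sp=4, e=sp−y≈-0.263344; I≈7.944481, D=e−e_prev≈-0.743141; u=0·(-0.263344)+5/4·7.944481+5/4·(-0.743141)≈9.001675; next y=1/2·4.263344+1/4·9.001675≈4.382091
n=7: y≈4.382091, sp=4, e=sp−y≈-0.382091; I≈7.562390, D=e−e_prev≈-0.118747; u=0·(-0.382091)+5/4·7.562390+5/4·(-0.118747)≈9.304554; next y=1/2·4.382091+1/4·9.304554≈4.517184
n=8: y≈4.517184, sp=4, e=sp−y≈-0.517184; I≈7.045206, D=e−e_prev≈-0.135093; u=0·(-0.517184)+5/4·7.045206+5/4·(-0.135093)≈8.637641; next y=1/2·4.517184+1/4·8.637641≈4.418002
n=9: y≈4.418002, sp=4, e=sp−y≈-0.418002; I≈6.627204, D=e−e_prev≈0.099182; u=0·(-0.418002)+5/4·6.627204+5/4·0.099182≈8.407982; next y=1/2·4.418002+1/4·8.407982≈4.310997
n=10: y≈4.310997, sp=4, e=sp−y≈-0.310997; I≈6.316207, D=e−e_prev≈0.107006; u=0·(-0.310997)+5/4·6.316207+5/4·0.107006≈8.029016; next y=1/2·4.310997+1/4·8.029016≈4.162752
n=11: y≈4.162752, sp=4, e=sp−y≈-0.162752; I≈6.153455, D=e−e_prev≈0.148244; u=0·(-0.162752)+5/4·6.153455+5/4·0.148244≈7.877124; next y=1/2·4.162752+1/4·7.877124≈4.050657
n=12: y≈4.050657, sp=4, e=sp−y≈-0.050657; I≈6.102798, D=e−e_prev≈0.112095; u=0·(-0.050657)+5/4·6.102798+5/4·0.112095≈7.768616; next y=1/2·4.050657+1/4·7.768616≈3.967483
n=13: y≈3.967483, sp=1, e=sp−y≈-2.967483; I≈3.135315, D=e−e_prev≈-2.916825; u=0·(-2.967483)+5/4·3.135315+5/4·(-2.916825)≈0.273112; next y=1/2·3.967483+1/4·0.273112≈2.052019
n=14: y≈2.052019, sp=1, e=sp−y≈-1.052019; I≈2.083296, D=e−e_prev≈1.915463; u=0·(-1.052019)+5/4·2.083296+5/4·1.915463≈4.998449; next y=1/2·2.052019+1/4·4.998449≈2.275622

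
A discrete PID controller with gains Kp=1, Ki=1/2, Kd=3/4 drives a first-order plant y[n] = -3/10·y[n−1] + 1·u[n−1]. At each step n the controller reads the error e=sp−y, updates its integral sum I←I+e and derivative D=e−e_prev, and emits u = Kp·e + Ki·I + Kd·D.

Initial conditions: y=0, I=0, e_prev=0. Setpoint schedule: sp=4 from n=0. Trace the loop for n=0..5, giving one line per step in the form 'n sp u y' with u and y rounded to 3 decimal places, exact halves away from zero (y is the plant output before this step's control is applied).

(exact arithmetic carried between steps; '≈' marks a value shown rounded to 6 d.p. or computed from one; I and e_prev carry over from the previous line; the table rounds u and y to 3 d.p., halves away from zero)
n=0: y=0, sp=4, e=sp−y=4; I=4, D=e−e_prev=4; u=1·4+1/2·4+3/4·4=9; next y=-3/10·0+1·9=9
n=1: y=9, sp=4, e=sp−y=-5; I=-1, D=e−e_prev=-9; u=1·(-5)+1/2·(-1)+3/4·(-9)=-12.25; next y=-3/10·9+1·(-12.25)=-14.95
n=2: y=-14.95, sp=4, e=sp−y=18.95; I=17.95, D=e−e_prev=23.95; u=1·18.95+1/2·17.95+3/4·23.95=45.8875; next y=-3/10·(-14.95)+1·45.8875=50.3725
n=3: y=50.3725, sp=4, e=sp−y=-46.3725; I=-28.4225, D=e−e_prev=-65.3225; u=1·(-46.3725)+1/2·(-28.4225)+3/4·(-65.3225)=-109.575625; next y=-3/10·50.3725+1·(-109.575625)=-124.687375
n=4: y=-124.687375, sp=4, e=sp−y=128.687375; I=100.264875, D=e−e_prev=175.059875; u=1·128.687375+1/2·100.264875+3/4·175.059875≈310.114719; next y=-3/10·(-124.687375)+1·310.114719≈347.520931
n=5: y≈347.520931, sp=4, e=sp−y≈-343.520931; I≈-243.256056, D=e−e_prev≈-472.208306; u=1·(-343.520931)+1/2·(-243.256056)+3/4·(-472.208306)≈-819.305189; next y=-3/10·347.520931+1·(-819.305189)≈-923.561468

0 4 9.000 0.000
1 4 -12.250 9.000
2 4 45.888 -14.950
3 4 -109.576 50.373
4 4 310.115 -124.687
5 4 -819.305 347.521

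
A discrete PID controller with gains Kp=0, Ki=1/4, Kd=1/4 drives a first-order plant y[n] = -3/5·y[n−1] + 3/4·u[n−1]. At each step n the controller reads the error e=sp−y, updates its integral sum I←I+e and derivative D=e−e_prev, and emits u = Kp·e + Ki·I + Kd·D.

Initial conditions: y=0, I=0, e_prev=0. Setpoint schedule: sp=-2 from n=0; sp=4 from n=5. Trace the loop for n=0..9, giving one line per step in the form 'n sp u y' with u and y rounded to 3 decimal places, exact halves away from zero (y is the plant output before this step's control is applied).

0 -2 -1.000 0.000
1 -2 -0.625 -0.750
2 -2 -1.491 -0.019
3 -2 -1.259 -1.107
4 -2 -2.168 -0.280
5 4 1.198 -1.458
6 4 -0.847 1.773
7 4 2.253 -1.699
8 4 0.606 2.709
9 4 3.971 -1.171

(exact arithmetic carried between steps; '≈' marks a value shown rounded to 6 d.p. or computed from one; I and e_prev carry over from the previous line; the table rounds u and y to 3 d.p., halves away from zero)
n=0: y=0, sp=-2, e=sp−y=-2; I=-2, D=e−e_prev=-2; u=0·(-2)+1/4·(-2)+1/4·(-2)=-1; next y=-3/5·0+3/4·(-1)=-0.75
n=1: y=-0.75, sp=-2, e=sp−y=-1.25; I=-3.25, D=e−e_prev=0.75; u=0·(-1.25)+1/4·(-3.25)+1/4·0.75=-0.625; next y=-3/5·(-0.75)+3/4·(-0.625)=-0.01875
n=2: y=-0.01875, sp=-2, e=sp−y=-1.98125; I=-5.23125, D=e−e_prev=-0.73125; u=0·(-1.98125)+1/4·(-5.23125)+1/4·(-0.73125)=-1.490625; next y=-3/5·(-0.01875)+3/4·(-1.490625)≈-1.106719
n=3: y≈-1.106719, sp=-2, e=sp−y≈-0.893281; I≈-6.124531, D=e−e_prev≈1.087969; u=0·(-0.893281)+1/4·(-6.124531)+1/4·1.087969≈-1.259141; next y=-3/5·(-1.106719)+3/4·(-1.259141)≈-0.280324
n=4: y≈-0.280324, sp=-2, e=sp−y≈-1.719676; I≈-7.844207, D=e−e_prev≈-0.826395; u=0·(-1.719676)+1/4·(-7.844207)+1/4·(-0.826395)≈-2.167650; next y=-3/5·(-0.280324)+3/4·(-2.167650)≈-1.457543
n=5: y≈-1.457543, sp=4, e=sp−y≈5.457543; I≈-2.386664, D=e−e_prev≈7.177219; u=0·5.457543+1/4·(-2.386664)+1/4·7.177219≈1.197639; next y=-3/5·(-1.457543)+3/4·1.197639≈1.772755
n=6: y≈1.772755, sp=4, e=sp−y≈2.227245; I≈-0.159419, D=e−e_prev≈-3.230298; u=0·2.227245+1/4·(-0.159419)+1/4·(-3.230298)≈-0.847429; next y=-3/5·1.772755+3/4·(-0.847429)≈-1.699225
n=7: y≈-1.699225, sp=4, e=sp−y≈5.699225; I≈5.539806, D=e−e_prev≈3.471980; u=0·5.699225+1/4·5.539806+1/4·3.471980≈2.252947; next y=-3/5·(-1.699225)+3/4·2.252947≈2.709245
n=8: y≈2.709245, sp=4, e=sp−y≈1.290755; I≈6.830561, D=e−e_prev≈-4.408470; u=0·1.290755+1/4·6.830561+1/4·(-4.408470)≈0.605523; next y=-3/5·2.709245+3/4·0.605523≈-1.171405
n=9: y≈-1.171405, sp=4, e=sp−y≈5.171405; I≈12.001966, D=e−e_prev≈3.880650; u=0·5.171405+1/4·12.001966+1/4·3.880650≈3.970654; next y=-3/5·(-1.171405)+3/4·3.970654≈3.680833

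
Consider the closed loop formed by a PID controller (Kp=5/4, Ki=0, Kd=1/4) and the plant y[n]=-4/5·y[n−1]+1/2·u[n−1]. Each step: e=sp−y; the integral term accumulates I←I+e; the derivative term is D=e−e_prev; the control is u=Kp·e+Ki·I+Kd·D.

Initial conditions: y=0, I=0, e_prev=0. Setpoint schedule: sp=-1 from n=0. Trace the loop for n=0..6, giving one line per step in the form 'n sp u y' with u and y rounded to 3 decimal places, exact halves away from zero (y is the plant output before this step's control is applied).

0 -1 -1.500 0.000
1 -1 -0.125 -0.750
2 -1 -2.244 0.538
3 -1 1.212 -1.552
4 -1 -4.409 1.848
5 -1 4.736 -3.683
6 -1 -10.142 5.314

(exact arithmetic carried between steps; '≈' marks a value shown rounded to 6 d.p. or computed from one; I and e_prev carry over from the previous line; the table rounds u and y to 3 d.p., halves away from zero)
n=0: y=0, sp=-1, e=sp−y=-1; I=-1, D=e−e_prev=-1; u=5/4·(-1)+0·(-1)+1/4·(-1)=-1.5; next y=-4/5·0+1/2·(-1.5)=-0.75
n=1: y=-0.75, sp=-1, e=sp−y=-0.25; I=-1.25, D=e−e_prev=0.75; u=5/4·(-0.25)+0·(-1.25)+1/4·0.75=-0.125; next y=-4/5·(-0.75)+1/2·(-0.125)=0.5375
n=2: y=0.5375, sp=-1, e=sp−y=-1.5375; I=-2.7875, D=e−e_prev=-1.2875; u=5/4·(-1.5375)+0·(-2.7875)+1/4·(-1.2875)=-2.24375; next y=-4/5·0.5375+1/2·(-2.24375)=-1.551875
n=3: y=-1.551875, sp=-1, e=sp−y=0.551875; I=-2.235625, D=e−e_prev=2.089375; u=5/4·0.551875+0·(-2.235625)+1/4·2.089375≈1.212188; next y=-4/5·(-1.551875)+1/2·1.212188≈1.847594
n=4: y≈1.847594, sp=-1, e=sp−y≈-2.847594; I≈-5.083219, D=e−e_prev≈-3.399469; u=5/4·(-2.847594)+0·(-5.083219)+1/4·(-3.399469)≈-4.409359; next y=-4/5·1.847594+1/2·(-4.409359)≈-3.682755
n=5: y≈-3.682755, sp=-1, e=sp−y≈2.682755; I≈-2.400464, D=e−e_prev≈5.530348; u=5/4·2.682755+0·(-2.400464)+1/4·5.530348≈4.736030; next y=-4/5·(-3.682755)+1/2·4.736030≈5.314219
n=6: y≈5.314219, sp=-1, e=sp−y≈-6.314219; I≈-8.714683, D=e−e_prev≈-8.996974; u=5/4·(-6.314219)+0·(-8.714683)+1/4·(-8.996974)≈-10.142017; next y=-4/5·5.314219+1/2·(-10.142017)≈-9.322384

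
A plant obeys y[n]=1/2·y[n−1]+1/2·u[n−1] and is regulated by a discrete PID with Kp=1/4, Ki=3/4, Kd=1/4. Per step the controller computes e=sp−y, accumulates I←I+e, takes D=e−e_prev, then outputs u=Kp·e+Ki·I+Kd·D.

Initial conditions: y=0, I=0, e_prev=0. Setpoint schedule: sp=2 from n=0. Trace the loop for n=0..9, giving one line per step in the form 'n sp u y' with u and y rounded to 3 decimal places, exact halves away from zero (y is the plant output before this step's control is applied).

0 2 2.500 0.000
1 2 1.938 1.250
2 2 2.383 1.594
3 2 2.280 1.988
4 2 2.205 2.134
5 2 2.097 2.170
6 2 2.024 2.133
7 2 1.983 2.079
8 2 1.970 2.031
9 2 1.973 2.001

(exact arithmetic carried between steps; '≈' marks a value shown rounded to 6 d.p. or computed from one; I and e_prev carry over from the previous line; the table rounds u and y to 3 d.p., halves away from zero)
n=0: y=0, sp=2, e=sp−y=2; I=2, D=e−e_prev=2; u=1/4·2+3/4·2+1/4·2=2.5; next y=1/2·0+1/2·2.5=1.25
n=1: y=1.25, sp=2, e=sp−y=0.75; I=2.75, D=e−e_prev=-1.25; u=1/4·0.75+3/4·2.75+1/4·(-1.25)=1.9375; next y=1/2·1.25+1/2·1.9375=1.59375
n=2: y=1.59375, sp=2, e=sp−y=0.40625; I=3.15625, D=e−e_prev=-0.34375; u=1/4·0.40625+3/4·3.15625+1/4·(-0.34375)≈2.382813; next y=1/2·1.59375+1/2·2.382813≈1.988281
n=3: y≈1.988281, sp=2, e=sp−y≈0.011719; I≈3.167969, D=e−e_prev≈-0.394531; u=1/4·0.011719+3/4·3.167969+1/4·(-0.394531)≈2.280273; next y=1/2·1.988281+1/2·2.280273≈2.134277
n=4: y≈2.134277, sp=2, e=sp−y≈-0.134277; I≈3.033691, D=e−e_prev≈-0.145996; u=1/4·(-0.134277)+3/4·3.033691+1/4·(-0.145996)≈2.205200; next y=1/2·2.134277+1/2·2.205200≈2.169739
n=5: y≈2.169739, sp=2, e=sp−y≈-0.169739; I≈2.863953, D=e−e_prev≈-0.035461; u=1/4·(-0.169739)+3/4·2.863953+1/4·(-0.035461)≈2.096664; next y=1/2·2.169739+1/2·2.096664≈2.133202
n=6: y≈2.133202, sp=2, e=sp−y≈-0.133202; I≈2.730751, D=e−e_prev≈0.036537; u=1/4·(-0.133202)+3/4·2.730751+1/4·0.036537≈2.023897; next y=1/2·2.133202+1/2·2.023897≈2.078549
n=7: y≈2.078549, sp=2, e=sp−y≈-0.078549; I≈2.652202, D=e−e_prev≈0.054652; u=1/4·(-0.078549)+3/4·2.652202+1/4·0.054652≈1.983177; next y=1/2·2.078549+1/2·1.983177≈2.030863
n=8: y≈2.030863, sp=2, e=sp−y≈-0.030863; I≈2.621338, D=e−e_prev≈0.047686; u=1/4·(-0.030863)+3/4·2.621338+1/4·0.047686≈1.970210; next y=1/2·2.030863+1/2·1.970210≈2.000536
n=9: y≈2.000536, sp=2, e=sp−y≈-0.000536; I≈2.620802, D=e−e_prev≈0.030327; u=1/4·(-0.000536)+3/4·2.620802+1/4·0.030327≈1.973049; next y=1/2·2.000536+1/2·1.973049≈1.986793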